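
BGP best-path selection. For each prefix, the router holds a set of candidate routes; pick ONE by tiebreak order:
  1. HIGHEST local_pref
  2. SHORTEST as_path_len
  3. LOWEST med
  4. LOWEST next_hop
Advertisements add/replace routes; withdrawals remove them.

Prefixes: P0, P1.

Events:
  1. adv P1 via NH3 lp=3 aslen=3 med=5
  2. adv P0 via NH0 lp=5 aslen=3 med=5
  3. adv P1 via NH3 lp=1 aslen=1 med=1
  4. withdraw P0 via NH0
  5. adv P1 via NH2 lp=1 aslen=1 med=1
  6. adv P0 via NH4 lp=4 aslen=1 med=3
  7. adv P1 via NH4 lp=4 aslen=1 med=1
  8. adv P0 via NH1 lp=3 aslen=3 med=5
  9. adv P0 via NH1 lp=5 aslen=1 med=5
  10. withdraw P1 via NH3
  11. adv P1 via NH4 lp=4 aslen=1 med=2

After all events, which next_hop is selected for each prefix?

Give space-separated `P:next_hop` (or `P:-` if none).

Op 1: best P0=- P1=NH3
Op 2: best P0=NH0 P1=NH3
Op 3: best P0=NH0 P1=NH3
Op 4: best P0=- P1=NH3
Op 5: best P0=- P1=NH2
Op 6: best P0=NH4 P1=NH2
Op 7: best P0=NH4 P1=NH4
Op 8: best P0=NH4 P1=NH4
Op 9: best P0=NH1 P1=NH4
Op 10: best P0=NH1 P1=NH4
Op 11: best P0=NH1 P1=NH4

Answer: P0:NH1 P1:NH4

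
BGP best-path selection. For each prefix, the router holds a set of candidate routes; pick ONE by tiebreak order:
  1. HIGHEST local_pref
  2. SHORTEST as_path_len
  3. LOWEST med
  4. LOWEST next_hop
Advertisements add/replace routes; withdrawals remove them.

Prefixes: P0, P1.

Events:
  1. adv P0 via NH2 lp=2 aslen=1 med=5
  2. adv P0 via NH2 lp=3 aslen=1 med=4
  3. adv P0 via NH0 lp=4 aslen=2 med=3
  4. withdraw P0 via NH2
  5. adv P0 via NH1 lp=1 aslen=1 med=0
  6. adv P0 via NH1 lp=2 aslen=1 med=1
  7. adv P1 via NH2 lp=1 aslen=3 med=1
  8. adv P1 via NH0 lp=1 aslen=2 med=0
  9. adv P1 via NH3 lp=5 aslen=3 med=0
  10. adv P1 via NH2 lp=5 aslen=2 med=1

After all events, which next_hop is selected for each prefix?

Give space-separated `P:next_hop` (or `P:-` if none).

Op 1: best P0=NH2 P1=-
Op 2: best P0=NH2 P1=-
Op 3: best P0=NH0 P1=-
Op 4: best P0=NH0 P1=-
Op 5: best P0=NH0 P1=-
Op 6: best P0=NH0 P1=-
Op 7: best P0=NH0 P1=NH2
Op 8: best P0=NH0 P1=NH0
Op 9: best P0=NH0 P1=NH3
Op 10: best P0=NH0 P1=NH2

Answer: P0:NH0 P1:NH2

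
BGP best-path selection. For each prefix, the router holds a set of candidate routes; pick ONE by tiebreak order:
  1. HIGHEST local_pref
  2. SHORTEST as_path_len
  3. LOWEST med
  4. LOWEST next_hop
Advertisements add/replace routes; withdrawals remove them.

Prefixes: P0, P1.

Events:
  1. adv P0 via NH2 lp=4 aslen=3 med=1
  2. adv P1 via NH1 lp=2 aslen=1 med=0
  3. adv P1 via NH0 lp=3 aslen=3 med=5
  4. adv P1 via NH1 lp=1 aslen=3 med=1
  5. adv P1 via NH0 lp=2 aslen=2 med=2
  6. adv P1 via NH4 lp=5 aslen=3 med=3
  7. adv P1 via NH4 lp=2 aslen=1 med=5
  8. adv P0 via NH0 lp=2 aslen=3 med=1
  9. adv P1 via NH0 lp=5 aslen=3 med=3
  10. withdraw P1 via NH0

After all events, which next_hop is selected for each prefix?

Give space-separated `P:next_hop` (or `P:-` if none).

Answer: P0:NH2 P1:NH4

Derivation:
Op 1: best P0=NH2 P1=-
Op 2: best P0=NH2 P1=NH1
Op 3: best P0=NH2 P1=NH0
Op 4: best P0=NH2 P1=NH0
Op 5: best P0=NH2 P1=NH0
Op 6: best P0=NH2 P1=NH4
Op 7: best P0=NH2 P1=NH4
Op 8: best P0=NH2 P1=NH4
Op 9: best P0=NH2 P1=NH0
Op 10: best P0=NH2 P1=NH4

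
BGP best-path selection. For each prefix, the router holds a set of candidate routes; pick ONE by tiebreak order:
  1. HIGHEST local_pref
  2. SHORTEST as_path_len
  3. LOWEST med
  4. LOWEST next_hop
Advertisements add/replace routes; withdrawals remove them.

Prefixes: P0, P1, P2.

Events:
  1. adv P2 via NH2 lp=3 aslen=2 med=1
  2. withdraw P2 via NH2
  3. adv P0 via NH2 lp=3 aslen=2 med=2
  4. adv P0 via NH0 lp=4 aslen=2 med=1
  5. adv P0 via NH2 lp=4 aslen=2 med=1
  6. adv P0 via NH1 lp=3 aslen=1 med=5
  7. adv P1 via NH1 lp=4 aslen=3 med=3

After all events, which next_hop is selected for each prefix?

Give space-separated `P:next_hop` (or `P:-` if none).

Answer: P0:NH0 P1:NH1 P2:-

Derivation:
Op 1: best P0=- P1=- P2=NH2
Op 2: best P0=- P1=- P2=-
Op 3: best P0=NH2 P1=- P2=-
Op 4: best P0=NH0 P1=- P2=-
Op 5: best P0=NH0 P1=- P2=-
Op 6: best P0=NH0 P1=- P2=-
Op 7: best P0=NH0 P1=NH1 P2=-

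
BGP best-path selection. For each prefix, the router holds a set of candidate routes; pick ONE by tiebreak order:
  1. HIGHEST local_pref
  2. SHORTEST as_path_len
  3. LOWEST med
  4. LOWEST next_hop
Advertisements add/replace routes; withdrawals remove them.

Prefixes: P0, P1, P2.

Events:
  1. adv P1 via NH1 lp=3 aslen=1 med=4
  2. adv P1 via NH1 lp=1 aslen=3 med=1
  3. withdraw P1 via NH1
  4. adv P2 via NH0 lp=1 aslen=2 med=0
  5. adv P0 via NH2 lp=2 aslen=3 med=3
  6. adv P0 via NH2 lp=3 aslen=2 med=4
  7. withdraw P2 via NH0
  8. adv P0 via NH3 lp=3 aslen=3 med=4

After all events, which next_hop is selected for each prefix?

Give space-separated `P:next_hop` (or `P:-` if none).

Op 1: best P0=- P1=NH1 P2=-
Op 2: best P0=- P1=NH1 P2=-
Op 3: best P0=- P1=- P2=-
Op 4: best P0=- P1=- P2=NH0
Op 5: best P0=NH2 P1=- P2=NH0
Op 6: best P0=NH2 P1=- P2=NH0
Op 7: best P0=NH2 P1=- P2=-
Op 8: best P0=NH2 P1=- P2=-

Answer: P0:NH2 P1:- P2:-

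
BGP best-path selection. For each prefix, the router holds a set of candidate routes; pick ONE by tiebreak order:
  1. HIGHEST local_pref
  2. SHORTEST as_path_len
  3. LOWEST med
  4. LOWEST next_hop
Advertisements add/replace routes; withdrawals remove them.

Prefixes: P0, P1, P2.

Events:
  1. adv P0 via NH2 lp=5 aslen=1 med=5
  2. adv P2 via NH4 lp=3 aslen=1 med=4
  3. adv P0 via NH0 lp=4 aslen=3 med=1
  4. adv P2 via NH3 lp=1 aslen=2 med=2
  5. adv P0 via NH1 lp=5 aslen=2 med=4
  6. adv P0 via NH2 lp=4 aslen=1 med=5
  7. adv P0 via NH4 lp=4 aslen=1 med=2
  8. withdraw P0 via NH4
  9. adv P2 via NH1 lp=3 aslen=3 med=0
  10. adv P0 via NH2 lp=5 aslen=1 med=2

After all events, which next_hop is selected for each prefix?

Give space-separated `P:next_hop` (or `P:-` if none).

Answer: P0:NH2 P1:- P2:NH4

Derivation:
Op 1: best P0=NH2 P1=- P2=-
Op 2: best P0=NH2 P1=- P2=NH4
Op 3: best P0=NH2 P1=- P2=NH4
Op 4: best P0=NH2 P1=- P2=NH4
Op 5: best P0=NH2 P1=- P2=NH4
Op 6: best P0=NH1 P1=- P2=NH4
Op 7: best P0=NH1 P1=- P2=NH4
Op 8: best P0=NH1 P1=- P2=NH4
Op 9: best P0=NH1 P1=- P2=NH4
Op 10: best P0=NH2 P1=- P2=NH4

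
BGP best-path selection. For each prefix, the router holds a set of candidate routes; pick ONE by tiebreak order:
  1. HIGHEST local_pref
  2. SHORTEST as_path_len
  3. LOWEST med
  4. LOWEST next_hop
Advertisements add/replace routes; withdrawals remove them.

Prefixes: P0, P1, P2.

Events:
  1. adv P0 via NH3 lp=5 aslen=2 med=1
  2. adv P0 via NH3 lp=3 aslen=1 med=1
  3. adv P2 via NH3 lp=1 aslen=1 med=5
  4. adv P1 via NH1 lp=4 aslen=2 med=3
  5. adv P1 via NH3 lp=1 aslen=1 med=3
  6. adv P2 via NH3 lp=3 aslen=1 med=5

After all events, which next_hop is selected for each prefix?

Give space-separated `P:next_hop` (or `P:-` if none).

Answer: P0:NH3 P1:NH1 P2:NH3

Derivation:
Op 1: best P0=NH3 P1=- P2=-
Op 2: best P0=NH3 P1=- P2=-
Op 3: best P0=NH3 P1=- P2=NH3
Op 4: best P0=NH3 P1=NH1 P2=NH3
Op 5: best P0=NH3 P1=NH1 P2=NH3
Op 6: best P0=NH3 P1=NH1 P2=NH3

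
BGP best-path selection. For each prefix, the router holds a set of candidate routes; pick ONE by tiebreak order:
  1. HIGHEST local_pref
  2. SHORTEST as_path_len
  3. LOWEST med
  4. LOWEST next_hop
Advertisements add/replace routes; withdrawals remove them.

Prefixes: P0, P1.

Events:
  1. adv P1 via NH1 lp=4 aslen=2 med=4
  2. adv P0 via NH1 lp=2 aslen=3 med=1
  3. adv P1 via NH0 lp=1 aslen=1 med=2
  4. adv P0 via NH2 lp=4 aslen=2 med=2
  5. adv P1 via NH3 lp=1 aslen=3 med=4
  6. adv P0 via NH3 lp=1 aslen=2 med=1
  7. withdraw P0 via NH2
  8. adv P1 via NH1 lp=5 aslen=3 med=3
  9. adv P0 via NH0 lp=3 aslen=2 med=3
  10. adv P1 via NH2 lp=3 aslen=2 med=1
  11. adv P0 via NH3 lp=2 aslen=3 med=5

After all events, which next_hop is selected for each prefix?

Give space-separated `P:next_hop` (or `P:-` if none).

Op 1: best P0=- P1=NH1
Op 2: best P0=NH1 P1=NH1
Op 3: best P0=NH1 P1=NH1
Op 4: best P0=NH2 P1=NH1
Op 5: best P0=NH2 P1=NH1
Op 6: best P0=NH2 P1=NH1
Op 7: best P0=NH1 P1=NH1
Op 8: best P0=NH1 P1=NH1
Op 9: best P0=NH0 P1=NH1
Op 10: best P0=NH0 P1=NH1
Op 11: best P0=NH0 P1=NH1

Answer: P0:NH0 P1:NH1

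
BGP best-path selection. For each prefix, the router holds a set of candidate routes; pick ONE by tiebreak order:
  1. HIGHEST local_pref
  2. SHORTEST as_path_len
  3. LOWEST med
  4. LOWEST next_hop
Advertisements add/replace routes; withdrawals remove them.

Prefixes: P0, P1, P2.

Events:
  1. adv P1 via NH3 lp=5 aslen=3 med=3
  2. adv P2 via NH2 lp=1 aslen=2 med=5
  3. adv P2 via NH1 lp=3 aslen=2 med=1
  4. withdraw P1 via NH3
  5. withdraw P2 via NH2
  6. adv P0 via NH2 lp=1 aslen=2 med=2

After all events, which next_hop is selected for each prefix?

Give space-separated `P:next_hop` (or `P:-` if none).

Answer: P0:NH2 P1:- P2:NH1

Derivation:
Op 1: best P0=- P1=NH3 P2=-
Op 2: best P0=- P1=NH3 P2=NH2
Op 3: best P0=- P1=NH3 P2=NH1
Op 4: best P0=- P1=- P2=NH1
Op 5: best P0=- P1=- P2=NH1
Op 6: best P0=NH2 P1=- P2=NH1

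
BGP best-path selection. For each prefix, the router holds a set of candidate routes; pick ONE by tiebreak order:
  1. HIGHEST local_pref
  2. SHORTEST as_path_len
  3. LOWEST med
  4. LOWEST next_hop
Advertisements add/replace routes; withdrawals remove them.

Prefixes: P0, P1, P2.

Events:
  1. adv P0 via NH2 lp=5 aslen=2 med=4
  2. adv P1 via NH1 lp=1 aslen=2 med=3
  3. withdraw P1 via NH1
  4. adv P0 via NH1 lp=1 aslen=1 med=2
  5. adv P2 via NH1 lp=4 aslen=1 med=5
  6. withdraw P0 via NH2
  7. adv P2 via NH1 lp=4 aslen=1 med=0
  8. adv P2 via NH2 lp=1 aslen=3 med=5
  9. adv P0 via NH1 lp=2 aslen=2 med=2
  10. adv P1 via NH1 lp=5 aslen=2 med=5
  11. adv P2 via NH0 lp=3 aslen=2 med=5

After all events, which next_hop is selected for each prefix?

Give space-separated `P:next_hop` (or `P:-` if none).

Answer: P0:NH1 P1:NH1 P2:NH1

Derivation:
Op 1: best P0=NH2 P1=- P2=-
Op 2: best P0=NH2 P1=NH1 P2=-
Op 3: best P0=NH2 P1=- P2=-
Op 4: best P0=NH2 P1=- P2=-
Op 5: best P0=NH2 P1=- P2=NH1
Op 6: best P0=NH1 P1=- P2=NH1
Op 7: best P0=NH1 P1=- P2=NH1
Op 8: best P0=NH1 P1=- P2=NH1
Op 9: best P0=NH1 P1=- P2=NH1
Op 10: best P0=NH1 P1=NH1 P2=NH1
Op 11: best P0=NH1 P1=NH1 P2=NH1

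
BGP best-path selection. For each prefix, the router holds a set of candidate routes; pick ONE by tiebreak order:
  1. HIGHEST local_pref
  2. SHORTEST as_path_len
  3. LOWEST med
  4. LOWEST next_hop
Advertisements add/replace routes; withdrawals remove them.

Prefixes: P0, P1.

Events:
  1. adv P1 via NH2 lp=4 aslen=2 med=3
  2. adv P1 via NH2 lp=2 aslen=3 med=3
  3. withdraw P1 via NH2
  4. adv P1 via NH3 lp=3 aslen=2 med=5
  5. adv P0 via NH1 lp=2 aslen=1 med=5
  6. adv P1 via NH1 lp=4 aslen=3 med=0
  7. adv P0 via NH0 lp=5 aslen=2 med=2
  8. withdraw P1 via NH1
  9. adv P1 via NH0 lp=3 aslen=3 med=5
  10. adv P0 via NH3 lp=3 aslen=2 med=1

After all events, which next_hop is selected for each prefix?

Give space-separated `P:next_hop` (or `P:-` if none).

Answer: P0:NH0 P1:NH3

Derivation:
Op 1: best P0=- P1=NH2
Op 2: best P0=- P1=NH2
Op 3: best P0=- P1=-
Op 4: best P0=- P1=NH3
Op 5: best P0=NH1 P1=NH3
Op 6: best P0=NH1 P1=NH1
Op 7: best P0=NH0 P1=NH1
Op 8: best P0=NH0 P1=NH3
Op 9: best P0=NH0 P1=NH3
Op 10: best P0=NH0 P1=NH3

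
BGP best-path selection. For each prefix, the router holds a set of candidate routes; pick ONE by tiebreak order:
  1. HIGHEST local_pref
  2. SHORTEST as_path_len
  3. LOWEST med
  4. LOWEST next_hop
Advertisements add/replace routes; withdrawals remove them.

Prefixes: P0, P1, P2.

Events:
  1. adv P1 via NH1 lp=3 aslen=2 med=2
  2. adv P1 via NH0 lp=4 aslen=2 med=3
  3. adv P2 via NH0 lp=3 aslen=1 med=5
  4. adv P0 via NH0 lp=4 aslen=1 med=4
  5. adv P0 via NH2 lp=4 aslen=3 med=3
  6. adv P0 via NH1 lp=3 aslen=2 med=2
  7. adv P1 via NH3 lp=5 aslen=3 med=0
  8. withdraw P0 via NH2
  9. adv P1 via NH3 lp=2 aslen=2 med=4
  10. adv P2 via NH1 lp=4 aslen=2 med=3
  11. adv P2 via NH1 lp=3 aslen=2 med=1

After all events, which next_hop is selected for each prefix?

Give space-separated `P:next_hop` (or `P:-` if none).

Op 1: best P0=- P1=NH1 P2=-
Op 2: best P0=- P1=NH0 P2=-
Op 3: best P0=- P1=NH0 P2=NH0
Op 4: best P0=NH0 P1=NH0 P2=NH0
Op 5: best P0=NH0 P1=NH0 P2=NH0
Op 6: best P0=NH0 P1=NH0 P2=NH0
Op 7: best P0=NH0 P1=NH3 P2=NH0
Op 8: best P0=NH0 P1=NH3 P2=NH0
Op 9: best P0=NH0 P1=NH0 P2=NH0
Op 10: best P0=NH0 P1=NH0 P2=NH1
Op 11: best P0=NH0 P1=NH0 P2=NH0

Answer: P0:NH0 P1:NH0 P2:NH0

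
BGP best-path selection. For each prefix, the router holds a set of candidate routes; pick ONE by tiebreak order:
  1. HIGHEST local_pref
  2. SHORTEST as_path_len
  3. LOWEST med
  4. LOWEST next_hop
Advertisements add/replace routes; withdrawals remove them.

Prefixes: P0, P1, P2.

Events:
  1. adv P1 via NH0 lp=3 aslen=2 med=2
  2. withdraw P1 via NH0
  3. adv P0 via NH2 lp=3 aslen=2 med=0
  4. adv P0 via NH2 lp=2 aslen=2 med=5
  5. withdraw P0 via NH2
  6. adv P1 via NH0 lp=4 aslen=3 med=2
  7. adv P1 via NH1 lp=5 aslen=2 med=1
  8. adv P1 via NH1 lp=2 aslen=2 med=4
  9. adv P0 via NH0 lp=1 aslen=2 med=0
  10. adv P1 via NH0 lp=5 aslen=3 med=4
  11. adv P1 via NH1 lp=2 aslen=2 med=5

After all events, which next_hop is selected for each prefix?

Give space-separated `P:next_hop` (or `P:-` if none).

Answer: P0:NH0 P1:NH0 P2:-

Derivation:
Op 1: best P0=- P1=NH0 P2=-
Op 2: best P0=- P1=- P2=-
Op 3: best P0=NH2 P1=- P2=-
Op 4: best P0=NH2 P1=- P2=-
Op 5: best P0=- P1=- P2=-
Op 6: best P0=- P1=NH0 P2=-
Op 7: best P0=- P1=NH1 P2=-
Op 8: best P0=- P1=NH0 P2=-
Op 9: best P0=NH0 P1=NH0 P2=-
Op 10: best P0=NH0 P1=NH0 P2=-
Op 11: best P0=NH0 P1=NH0 P2=-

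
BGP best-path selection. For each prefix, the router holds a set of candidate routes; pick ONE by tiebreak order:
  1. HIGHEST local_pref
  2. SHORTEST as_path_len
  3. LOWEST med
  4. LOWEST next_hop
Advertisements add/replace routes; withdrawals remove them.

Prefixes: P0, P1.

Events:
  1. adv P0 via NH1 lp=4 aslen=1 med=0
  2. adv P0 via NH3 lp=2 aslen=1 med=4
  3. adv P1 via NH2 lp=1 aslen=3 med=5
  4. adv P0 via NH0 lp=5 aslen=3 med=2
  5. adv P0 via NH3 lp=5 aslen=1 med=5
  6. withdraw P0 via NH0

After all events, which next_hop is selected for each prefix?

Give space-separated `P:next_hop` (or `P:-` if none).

Answer: P0:NH3 P1:NH2

Derivation:
Op 1: best P0=NH1 P1=-
Op 2: best P0=NH1 P1=-
Op 3: best P0=NH1 P1=NH2
Op 4: best P0=NH0 P1=NH2
Op 5: best P0=NH3 P1=NH2
Op 6: best P0=NH3 P1=NH2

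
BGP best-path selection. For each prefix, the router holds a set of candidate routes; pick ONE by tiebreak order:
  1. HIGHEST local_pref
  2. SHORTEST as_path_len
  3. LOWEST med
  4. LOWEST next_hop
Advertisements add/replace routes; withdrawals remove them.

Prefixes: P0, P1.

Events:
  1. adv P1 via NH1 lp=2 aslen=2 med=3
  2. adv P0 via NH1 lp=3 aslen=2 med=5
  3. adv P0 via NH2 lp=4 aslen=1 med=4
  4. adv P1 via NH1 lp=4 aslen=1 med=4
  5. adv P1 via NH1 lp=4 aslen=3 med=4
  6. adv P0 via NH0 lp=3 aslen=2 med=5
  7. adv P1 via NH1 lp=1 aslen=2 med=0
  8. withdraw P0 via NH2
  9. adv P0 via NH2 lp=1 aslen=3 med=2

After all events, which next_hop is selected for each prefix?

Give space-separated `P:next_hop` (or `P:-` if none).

Answer: P0:NH0 P1:NH1

Derivation:
Op 1: best P0=- P1=NH1
Op 2: best P0=NH1 P1=NH1
Op 3: best P0=NH2 P1=NH1
Op 4: best P0=NH2 P1=NH1
Op 5: best P0=NH2 P1=NH1
Op 6: best P0=NH2 P1=NH1
Op 7: best P0=NH2 P1=NH1
Op 8: best P0=NH0 P1=NH1
Op 9: best P0=NH0 P1=NH1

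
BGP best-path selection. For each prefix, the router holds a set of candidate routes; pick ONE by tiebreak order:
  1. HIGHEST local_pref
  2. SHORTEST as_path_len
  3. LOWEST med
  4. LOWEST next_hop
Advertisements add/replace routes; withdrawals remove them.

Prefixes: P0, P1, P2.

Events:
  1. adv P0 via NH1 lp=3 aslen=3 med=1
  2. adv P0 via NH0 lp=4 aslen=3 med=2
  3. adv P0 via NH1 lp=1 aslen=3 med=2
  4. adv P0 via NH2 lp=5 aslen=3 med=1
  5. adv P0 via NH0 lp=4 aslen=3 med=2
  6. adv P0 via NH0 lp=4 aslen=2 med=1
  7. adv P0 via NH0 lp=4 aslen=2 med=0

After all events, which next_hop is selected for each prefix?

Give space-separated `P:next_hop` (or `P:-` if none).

Op 1: best P0=NH1 P1=- P2=-
Op 2: best P0=NH0 P1=- P2=-
Op 3: best P0=NH0 P1=- P2=-
Op 4: best P0=NH2 P1=- P2=-
Op 5: best P0=NH2 P1=- P2=-
Op 6: best P0=NH2 P1=- P2=-
Op 7: best P0=NH2 P1=- P2=-

Answer: P0:NH2 P1:- P2:-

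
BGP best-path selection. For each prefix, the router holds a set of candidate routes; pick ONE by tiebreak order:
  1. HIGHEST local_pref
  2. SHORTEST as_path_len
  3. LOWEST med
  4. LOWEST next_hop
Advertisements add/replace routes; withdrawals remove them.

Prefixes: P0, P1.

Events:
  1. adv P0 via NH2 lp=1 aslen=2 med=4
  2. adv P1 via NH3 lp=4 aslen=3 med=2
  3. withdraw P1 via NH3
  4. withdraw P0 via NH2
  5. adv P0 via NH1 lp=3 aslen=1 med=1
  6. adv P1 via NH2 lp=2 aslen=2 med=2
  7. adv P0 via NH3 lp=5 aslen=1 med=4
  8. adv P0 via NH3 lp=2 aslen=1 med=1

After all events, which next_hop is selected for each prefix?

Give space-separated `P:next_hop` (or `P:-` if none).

Answer: P0:NH1 P1:NH2

Derivation:
Op 1: best P0=NH2 P1=-
Op 2: best P0=NH2 P1=NH3
Op 3: best P0=NH2 P1=-
Op 4: best P0=- P1=-
Op 5: best P0=NH1 P1=-
Op 6: best P0=NH1 P1=NH2
Op 7: best P0=NH3 P1=NH2
Op 8: best P0=NH1 P1=NH2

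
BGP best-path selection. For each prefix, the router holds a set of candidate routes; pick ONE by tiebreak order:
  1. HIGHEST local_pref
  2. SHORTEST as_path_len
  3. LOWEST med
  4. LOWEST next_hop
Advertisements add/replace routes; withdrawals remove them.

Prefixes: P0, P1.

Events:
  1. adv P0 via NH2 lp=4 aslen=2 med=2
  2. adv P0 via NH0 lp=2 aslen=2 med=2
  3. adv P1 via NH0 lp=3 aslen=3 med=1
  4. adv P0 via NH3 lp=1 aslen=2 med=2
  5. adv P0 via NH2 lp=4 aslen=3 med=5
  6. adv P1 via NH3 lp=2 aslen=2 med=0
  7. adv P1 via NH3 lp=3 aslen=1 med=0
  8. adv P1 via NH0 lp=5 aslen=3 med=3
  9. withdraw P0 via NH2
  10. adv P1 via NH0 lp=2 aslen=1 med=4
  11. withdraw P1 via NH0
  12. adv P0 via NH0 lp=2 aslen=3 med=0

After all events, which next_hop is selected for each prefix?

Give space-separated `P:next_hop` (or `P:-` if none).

Answer: P0:NH0 P1:NH3

Derivation:
Op 1: best P0=NH2 P1=-
Op 2: best P0=NH2 P1=-
Op 3: best P0=NH2 P1=NH0
Op 4: best P0=NH2 P1=NH0
Op 5: best P0=NH2 P1=NH0
Op 6: best P0=NH2 P1=NH0
Op 7: best P0=NH2 P1=NH3
Op 8: best P0=NH2 P1=NH0
Op 9: best P0=NH0 P1=NH0
Op 10: best P0=NH0 P1=NH3
Op 11: best P0=NH0 P1=NH3
Op 12: best P0=NH0 P1=NH3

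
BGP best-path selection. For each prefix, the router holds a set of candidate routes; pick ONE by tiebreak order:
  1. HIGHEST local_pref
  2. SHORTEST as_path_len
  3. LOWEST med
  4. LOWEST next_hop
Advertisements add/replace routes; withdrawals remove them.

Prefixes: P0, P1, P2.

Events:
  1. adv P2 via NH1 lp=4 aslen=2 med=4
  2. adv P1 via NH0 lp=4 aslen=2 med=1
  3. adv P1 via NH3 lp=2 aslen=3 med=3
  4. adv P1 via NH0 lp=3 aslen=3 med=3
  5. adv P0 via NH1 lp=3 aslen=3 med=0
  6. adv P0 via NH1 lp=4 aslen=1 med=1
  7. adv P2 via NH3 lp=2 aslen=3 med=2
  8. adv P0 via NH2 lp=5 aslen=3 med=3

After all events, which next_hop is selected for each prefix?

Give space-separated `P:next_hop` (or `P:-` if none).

Answer: P0:NH2 P1:NH0 P2:NH1

Derivation:
Op 1: best P0=- P1=- P2=NH1
Op 2: best P0=- P1=NH0 P2=NH1
Op 3: best P0=- P1=NH0 P2=NH1
Op 4: best P0=- P1=NH0 P2=NH1
Op 5: best P0=NH1 P1=NH0 P2=NH1
Op 6: best P0=NH1 P1=NH0 P2=NH1
Op 7: best P0=NH1 P1=NH0 P2=NH1
Op 8: best P0=NH2 P1=NH0 P2=NH1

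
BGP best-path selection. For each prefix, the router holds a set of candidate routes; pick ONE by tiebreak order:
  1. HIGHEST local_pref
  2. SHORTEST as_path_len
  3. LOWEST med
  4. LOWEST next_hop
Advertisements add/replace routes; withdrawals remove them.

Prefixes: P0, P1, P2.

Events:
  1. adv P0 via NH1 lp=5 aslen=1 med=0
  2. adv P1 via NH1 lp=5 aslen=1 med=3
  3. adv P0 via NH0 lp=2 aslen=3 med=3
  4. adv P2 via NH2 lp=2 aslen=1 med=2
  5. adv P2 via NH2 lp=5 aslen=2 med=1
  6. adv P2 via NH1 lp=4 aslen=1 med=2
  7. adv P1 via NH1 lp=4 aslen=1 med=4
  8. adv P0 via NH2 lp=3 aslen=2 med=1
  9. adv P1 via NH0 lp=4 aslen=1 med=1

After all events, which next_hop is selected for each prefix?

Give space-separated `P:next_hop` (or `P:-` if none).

Answer: P0:NH1 P1:NH0 P2:NH2

Derivation:
Op 1: best P0=NH1 P1=- P2=-
Op 2: best P0=NH1 P1=NH1 P2=-
Op 3: best P0=NH1 P1=NH1 P2=-
Op 4: best P0=NH1 P1=NH1 P2=NH2
Op 5: best P0=NH1 P1=NH1 P2=NH2
Op 6: best P0=NH1 P1=NH1 P2=NH2
Op 7: best P0=NH1 P1=NH1 P2=NH2
Op 8: best P0=NH1 P1=NH1 P2=NH2
Op 9: best P0=NH1 P1=NH0 P2=NH2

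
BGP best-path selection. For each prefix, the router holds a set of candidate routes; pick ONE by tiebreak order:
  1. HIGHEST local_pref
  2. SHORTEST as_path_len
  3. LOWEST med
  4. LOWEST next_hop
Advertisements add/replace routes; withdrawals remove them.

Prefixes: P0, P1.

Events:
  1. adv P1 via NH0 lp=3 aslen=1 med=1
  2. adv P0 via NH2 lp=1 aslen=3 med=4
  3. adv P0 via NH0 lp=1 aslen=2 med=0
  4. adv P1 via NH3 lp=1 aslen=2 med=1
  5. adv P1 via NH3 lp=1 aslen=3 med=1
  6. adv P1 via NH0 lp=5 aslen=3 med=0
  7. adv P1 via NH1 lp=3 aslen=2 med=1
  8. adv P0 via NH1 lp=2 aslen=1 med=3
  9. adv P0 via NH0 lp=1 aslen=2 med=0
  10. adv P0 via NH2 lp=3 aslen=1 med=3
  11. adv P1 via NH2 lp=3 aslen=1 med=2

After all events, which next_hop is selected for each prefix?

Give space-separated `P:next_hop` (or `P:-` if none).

Answer: P0:NH2 P1:NH0

Derivation:
Op 1: best P0=- P1=NH0
Op 2: best P0=NH2 P1=NH0
Op 3: best P0=NH0 P1=NH0
Op 4: best P0=NH0 P1=NH0
Op 5: best P0=NH0 P1=NH0
Op 6: best P0=NH0 P1=NH0
Op 7: best P0=NH0 P1=NH0
Op 8: best P0=NH1 P1=NH0
Op 9: best P0=NH1 P1=NH0
Op 10: best P0=NH2 P1=NH0
Op 11: best P0=NH2 P1=NH0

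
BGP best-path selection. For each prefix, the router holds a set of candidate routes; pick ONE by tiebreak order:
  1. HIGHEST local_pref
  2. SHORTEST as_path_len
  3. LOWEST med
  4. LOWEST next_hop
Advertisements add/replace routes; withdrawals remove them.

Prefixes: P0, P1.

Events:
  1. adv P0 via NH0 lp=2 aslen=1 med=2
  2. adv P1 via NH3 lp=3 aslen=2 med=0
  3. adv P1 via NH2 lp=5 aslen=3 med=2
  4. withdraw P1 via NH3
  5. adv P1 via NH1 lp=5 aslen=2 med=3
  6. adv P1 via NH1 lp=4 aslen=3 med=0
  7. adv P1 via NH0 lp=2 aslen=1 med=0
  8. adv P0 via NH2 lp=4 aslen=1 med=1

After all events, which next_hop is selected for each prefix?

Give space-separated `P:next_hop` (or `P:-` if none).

Op 1: best P0=NH0 P1=-
Op 2: best P0=NH0 P1=NH3
Op 3: best P0=NH0 P1=NH2
Op 4: best P0=NH0 P1=NH2
Op 5: best P0=NH0 P1=NH1
Op 6: best P0=NH0 P1=NH2
Op 7: best P0=NH0 P1=NH2
Op 8: best P0=NH2 P1=NH2

Answer: P0:NH2 P1:NH2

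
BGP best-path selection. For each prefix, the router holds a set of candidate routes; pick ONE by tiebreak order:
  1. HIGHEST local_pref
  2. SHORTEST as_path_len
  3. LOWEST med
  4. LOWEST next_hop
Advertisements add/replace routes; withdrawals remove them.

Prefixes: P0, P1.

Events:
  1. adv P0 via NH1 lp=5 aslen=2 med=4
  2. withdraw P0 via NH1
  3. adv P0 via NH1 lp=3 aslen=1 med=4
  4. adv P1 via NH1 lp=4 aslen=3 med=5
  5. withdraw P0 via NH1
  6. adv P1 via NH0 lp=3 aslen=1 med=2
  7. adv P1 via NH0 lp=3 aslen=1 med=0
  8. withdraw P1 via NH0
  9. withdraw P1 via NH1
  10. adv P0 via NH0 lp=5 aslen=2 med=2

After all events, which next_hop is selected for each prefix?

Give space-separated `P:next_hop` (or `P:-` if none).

Op 1: best P0=NH1 P1=-
Op 2: best P0=- P1=-
Op 3: best P0=NH1 P1=-
Op 4: best P0=NH1 P1=NH1
Op 5: best P0=- P1=NH1
Op 6: best P0=- P1=NH1
Op 7: best P0=- P1=NH1
Op 8: best P0=- P1=NH1
Op 9: best P0=- P1=-
Op 10: best P0=NH0 P1=-

Answer: P0:NH0 P1:-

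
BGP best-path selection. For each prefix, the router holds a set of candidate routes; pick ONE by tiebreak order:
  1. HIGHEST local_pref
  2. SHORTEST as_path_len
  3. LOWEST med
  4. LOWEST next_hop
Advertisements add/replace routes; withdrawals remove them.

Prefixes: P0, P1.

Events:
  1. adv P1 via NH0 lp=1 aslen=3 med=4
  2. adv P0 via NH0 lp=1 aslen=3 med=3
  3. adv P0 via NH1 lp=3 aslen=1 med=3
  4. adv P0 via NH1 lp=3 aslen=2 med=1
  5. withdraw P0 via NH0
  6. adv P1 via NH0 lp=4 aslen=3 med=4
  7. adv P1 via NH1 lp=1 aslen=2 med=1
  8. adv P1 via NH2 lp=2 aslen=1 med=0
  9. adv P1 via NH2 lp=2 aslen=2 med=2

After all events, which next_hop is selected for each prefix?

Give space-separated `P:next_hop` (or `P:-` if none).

Answer: P0:NH1 P1:NH0

Derivation:
Op 1: best P0=- P1=NH0
Op 2: best P0=NH0 P1=NH0
Op 3: best P0=NH1 P1=NH0
Op 4: best P0=NH1 P1=NH0
Op 5: best P0=NH1 P1=NH0
Op 6: best P0=NH1 P1=NH0
Op 7: best P0=NH1 P1=NH0
Op 8: best P0=NH1 P1=NH0
Op 9: best P0=NH1 P1=NH0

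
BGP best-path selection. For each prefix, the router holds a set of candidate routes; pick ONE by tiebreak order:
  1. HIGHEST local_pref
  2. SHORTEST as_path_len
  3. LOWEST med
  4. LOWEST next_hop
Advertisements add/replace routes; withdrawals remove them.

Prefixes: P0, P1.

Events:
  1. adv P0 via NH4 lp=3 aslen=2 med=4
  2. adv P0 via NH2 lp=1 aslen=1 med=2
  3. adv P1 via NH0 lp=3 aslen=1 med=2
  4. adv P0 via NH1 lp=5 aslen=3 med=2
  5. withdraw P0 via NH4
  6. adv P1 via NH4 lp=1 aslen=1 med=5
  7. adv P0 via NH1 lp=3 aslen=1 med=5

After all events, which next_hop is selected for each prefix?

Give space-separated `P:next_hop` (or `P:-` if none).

Op 1: best P0=NH4 P1=-
Op 2: best P0=NH4 P1=-
Op 3: best P0=NH4 P1=NH0
Op 4: best P0=NH1 P1=NH0
Op 5: best P0=NH1 P1=NH0
Op 6: best P0=NH1 P1=NH0
Op 7: best P0=NH1 P1=NH0

Answer: P0:NH1 P1:NH0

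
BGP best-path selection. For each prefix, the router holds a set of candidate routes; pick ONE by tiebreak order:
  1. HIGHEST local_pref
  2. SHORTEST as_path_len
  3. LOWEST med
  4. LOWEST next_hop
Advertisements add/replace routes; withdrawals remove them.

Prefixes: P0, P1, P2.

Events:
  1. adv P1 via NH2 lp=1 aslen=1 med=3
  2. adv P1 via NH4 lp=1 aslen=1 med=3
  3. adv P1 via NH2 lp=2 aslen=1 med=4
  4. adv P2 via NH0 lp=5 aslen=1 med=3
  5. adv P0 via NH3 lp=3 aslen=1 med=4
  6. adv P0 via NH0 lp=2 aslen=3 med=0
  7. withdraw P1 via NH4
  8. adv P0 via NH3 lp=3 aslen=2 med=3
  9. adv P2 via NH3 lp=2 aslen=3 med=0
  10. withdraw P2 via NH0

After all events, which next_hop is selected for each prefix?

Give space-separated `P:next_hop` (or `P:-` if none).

Answer: P0:NH3 P1:NH2 P2:NH3

Derivation:
Op 1: best P0=- P1=NH2 P2=-
Op 2: best P0=- P1=NH2 P2=-
Op 3: best P0=- P1=NH2 P2=-
Op 4: best P0=- P1=NH2 P2=NH0
Op 5: best P0=NH3 P1=NH2 P2=NH0
Op 6: best P0=NH3 P1=NH2 P2=NH0
Op 7: best P0=NH3 P1=NH2 P2=NH0
Op 8: best P0=NH3 P1=NH2 P2=NH0
Op 9: best P0=NH3 P1=NH2 P2=NH0
Op 10: best P0=NH3 P1=NH2 P2=NH3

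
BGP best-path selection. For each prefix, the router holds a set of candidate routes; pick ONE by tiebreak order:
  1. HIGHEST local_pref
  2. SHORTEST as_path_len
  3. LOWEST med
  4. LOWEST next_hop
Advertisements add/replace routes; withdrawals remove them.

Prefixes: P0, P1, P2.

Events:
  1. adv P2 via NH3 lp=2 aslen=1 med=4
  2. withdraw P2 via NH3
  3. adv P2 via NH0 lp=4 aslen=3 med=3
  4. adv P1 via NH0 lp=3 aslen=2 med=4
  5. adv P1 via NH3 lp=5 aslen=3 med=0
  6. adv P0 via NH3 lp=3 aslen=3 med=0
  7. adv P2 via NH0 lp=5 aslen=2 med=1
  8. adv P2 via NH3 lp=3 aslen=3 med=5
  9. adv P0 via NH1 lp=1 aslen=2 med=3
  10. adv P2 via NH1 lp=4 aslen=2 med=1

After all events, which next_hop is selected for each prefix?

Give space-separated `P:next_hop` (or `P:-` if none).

Answer: P0:NH3 P1:NH3 P2:NH0

Derivation:
Op 1: best P0=- P1=- P2=NH3
Op 2: best P0=- P1=- P2=-
Op 3: best P0=- P1=- P2=NH0
Op 4: best P0=- P1=NH0 P2=NH0
Op 5: best P0=- P1=NH3 P2=NH0
Op 6: best P0=NH3 P1=NH3 P2=NH0
Op 7: best P0=NH3 P1=NH3 P2=NH0
Op 8: best P0=NH3 P1=NH3 P2=NH0
Op 9: best P0=NH3 P1=NH3 P2=NH0
Op 10: best P0=NH3 P1=NH3 P2=NH0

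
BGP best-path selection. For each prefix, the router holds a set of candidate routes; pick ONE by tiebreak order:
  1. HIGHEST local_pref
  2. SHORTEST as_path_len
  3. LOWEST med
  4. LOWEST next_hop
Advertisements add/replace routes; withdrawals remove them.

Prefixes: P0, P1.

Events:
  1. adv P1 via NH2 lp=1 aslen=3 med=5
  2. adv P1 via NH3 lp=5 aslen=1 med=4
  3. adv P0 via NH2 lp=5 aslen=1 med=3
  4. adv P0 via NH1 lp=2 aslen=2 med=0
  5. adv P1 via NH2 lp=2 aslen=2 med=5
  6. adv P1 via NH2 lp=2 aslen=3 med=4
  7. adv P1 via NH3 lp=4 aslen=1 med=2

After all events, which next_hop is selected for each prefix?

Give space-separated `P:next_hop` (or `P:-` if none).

Op 1: best P0=- P1=NH2
Op 2: best P0=- P1=NH3
Op 3: best P0=NH2 P1=NH3
Op 4: best P0=NH2 P1=NH3
Op 5: best P0=NH2 P1=NH3
Op 6: best P0=NH2 P1=NH3
Op 7: best P0=NH2 P1=NH3

Answer: P0:NH2 P1:NH3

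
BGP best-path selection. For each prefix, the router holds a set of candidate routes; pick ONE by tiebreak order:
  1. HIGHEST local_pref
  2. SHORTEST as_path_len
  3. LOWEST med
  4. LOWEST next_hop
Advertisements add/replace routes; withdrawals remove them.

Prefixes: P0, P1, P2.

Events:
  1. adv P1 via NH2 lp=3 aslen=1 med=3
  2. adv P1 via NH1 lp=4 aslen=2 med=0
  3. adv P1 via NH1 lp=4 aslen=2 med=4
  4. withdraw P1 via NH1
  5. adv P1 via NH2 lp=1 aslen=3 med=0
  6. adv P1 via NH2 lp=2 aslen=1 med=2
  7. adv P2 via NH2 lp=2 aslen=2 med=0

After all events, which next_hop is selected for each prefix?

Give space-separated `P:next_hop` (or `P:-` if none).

Answer: P0:- P1:NH2 P2:NH2

Derivation:
Op 1: best P0=- P1=NH2 P2=-
Op 2: best P0=- P1=NH1 P2=-
Op 3: best P0=- P1=NH1 P2=-
Op 4: best P0=- P1=NH2 P2=-
Op 5: best P0=- P1=NH2 P2=-
Op 6: best P0=- P1=NH2 P2=-
Op 7: best P0=- P1=NH2 P2=NH2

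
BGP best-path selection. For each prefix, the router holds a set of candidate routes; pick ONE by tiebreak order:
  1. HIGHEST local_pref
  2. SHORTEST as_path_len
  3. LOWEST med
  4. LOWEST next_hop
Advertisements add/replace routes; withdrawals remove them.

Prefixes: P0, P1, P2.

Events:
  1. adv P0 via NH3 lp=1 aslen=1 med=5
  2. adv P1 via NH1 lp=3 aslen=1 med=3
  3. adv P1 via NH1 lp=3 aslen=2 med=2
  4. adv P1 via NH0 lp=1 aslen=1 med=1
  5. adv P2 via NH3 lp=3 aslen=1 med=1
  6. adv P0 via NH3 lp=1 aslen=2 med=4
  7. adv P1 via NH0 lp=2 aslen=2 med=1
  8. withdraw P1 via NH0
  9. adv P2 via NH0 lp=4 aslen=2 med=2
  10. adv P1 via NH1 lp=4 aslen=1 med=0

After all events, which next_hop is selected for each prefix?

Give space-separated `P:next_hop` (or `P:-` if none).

Answer: P0:NH3 P1:NH1 P2:NH0

Derivation:
Op 1: best P0=NH3 P1=- P2=-
Op 2: best P0=NH3 P1=NH1 P2=-
Op 3: best P0=NH3 P1=NH1 P2=-
Op 4: best P0=NH3 P1=NH1 P2=-
Op 5: best P0=NH3 P1=NH1 P2=NH3
Op 6: best P0=NH3 P1=NH1 P2=NH3
Op 7: best P0=NH3 P1=NH1 P2=NH3
Op 8: best P0=NH3 P1=NH1 P2=NH3
Op 9: best P0=NH3 P1=NH1 P2=NH0
Op 10: best P0=NH3 P1=NH1 P2=NH0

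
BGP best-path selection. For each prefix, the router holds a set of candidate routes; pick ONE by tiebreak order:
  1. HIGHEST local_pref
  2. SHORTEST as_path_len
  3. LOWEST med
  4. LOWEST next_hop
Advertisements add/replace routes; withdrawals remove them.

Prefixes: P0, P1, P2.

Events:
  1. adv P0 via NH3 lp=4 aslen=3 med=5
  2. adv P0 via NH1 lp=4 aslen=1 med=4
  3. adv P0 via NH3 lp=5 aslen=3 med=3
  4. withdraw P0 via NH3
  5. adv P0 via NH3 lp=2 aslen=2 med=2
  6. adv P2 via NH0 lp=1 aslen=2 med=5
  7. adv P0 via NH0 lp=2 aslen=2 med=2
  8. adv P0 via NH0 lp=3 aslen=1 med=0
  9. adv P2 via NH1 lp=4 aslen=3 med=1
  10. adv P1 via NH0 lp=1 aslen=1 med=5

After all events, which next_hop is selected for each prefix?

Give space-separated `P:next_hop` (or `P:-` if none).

Op 1: best P0=NH3 P1=- P2=-
Op 2: best P0=NH1 P1=- P2=-
Op 3: best P0=NH3 P1=- P2=-
Op 4: best P0=NH1 P1=- P2=-
Op 5: best P0=NH1 P1=- P2=-
Op 6: best P0=NH1 P1=- P2=NH0
Op 7: best P0=NH1 P1=- P2=NH0
Op 8: best P0=NH1 P1=- P2=NH0
Op 9: best P0=NH1 P1=- P2=NH1
Op 10: best P0=NH1 P1=NH0 P2=NH1

Answer: P0:NH1 P1:NH0 P2:NH1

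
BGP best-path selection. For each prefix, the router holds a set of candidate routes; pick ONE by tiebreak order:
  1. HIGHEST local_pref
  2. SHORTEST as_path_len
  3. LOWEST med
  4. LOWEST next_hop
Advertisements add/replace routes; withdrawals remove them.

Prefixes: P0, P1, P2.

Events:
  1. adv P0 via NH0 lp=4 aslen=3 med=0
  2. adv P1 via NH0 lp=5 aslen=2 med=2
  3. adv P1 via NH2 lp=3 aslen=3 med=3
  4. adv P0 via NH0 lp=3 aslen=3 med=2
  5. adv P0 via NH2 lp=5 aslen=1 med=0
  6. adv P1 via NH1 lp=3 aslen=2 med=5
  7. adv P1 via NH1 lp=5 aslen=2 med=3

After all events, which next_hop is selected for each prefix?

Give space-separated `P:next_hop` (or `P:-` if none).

Op 1: best P0=NH0 P1=- P2=-
Op 2: best P0=NH0 P1=NH0 P2=-
Op 3: best P0=NH0 P1=NH0 P2=-
Op 4: best P0=NH0 P1=NH0 P2=-
Op 5: best P0=NH2 P1=NH0 P2=-
Op 6: best P0=NH2 P1=NH0 P2=-
Op 7: best P0=NH2 P1=NH0 P2=-

Answer: P0:NH2 P1:NH0 P2:-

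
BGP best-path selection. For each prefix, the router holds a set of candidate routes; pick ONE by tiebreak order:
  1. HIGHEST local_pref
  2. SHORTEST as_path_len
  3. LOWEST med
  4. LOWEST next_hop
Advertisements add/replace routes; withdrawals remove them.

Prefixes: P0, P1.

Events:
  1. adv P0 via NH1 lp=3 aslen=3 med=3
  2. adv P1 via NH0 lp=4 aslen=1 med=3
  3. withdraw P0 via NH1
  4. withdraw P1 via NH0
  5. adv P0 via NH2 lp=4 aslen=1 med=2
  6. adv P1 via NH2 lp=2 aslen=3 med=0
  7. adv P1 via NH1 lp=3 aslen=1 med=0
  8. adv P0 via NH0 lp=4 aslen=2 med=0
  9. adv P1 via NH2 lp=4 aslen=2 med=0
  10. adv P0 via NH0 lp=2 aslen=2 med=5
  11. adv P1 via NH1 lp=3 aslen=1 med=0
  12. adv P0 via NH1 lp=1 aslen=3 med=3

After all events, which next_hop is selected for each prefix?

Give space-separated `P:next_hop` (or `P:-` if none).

Op 1: best P0=NH1 P1=-
Op 2: best P0=NH1 P1=NH0
Op 3: best P0=- P1=NH0
Op 4: best P0=- P1=-
Op 5: best P0=NH2 P1=-
Op 6: best P0=NH2 P1=NH2
Op 7: best P0=NH2 P1=NH1
Op 8: best P0=NH2 P1=NH1
Op 9: best P0=NH2 P1=NH2
Op 10: best P0=NH2 P1=NH2
Op 11: best P0=NH2 P1=NH2
Op 12: best P0=NH2 P1=NH2

Answer: P0:NH2 P1:NH2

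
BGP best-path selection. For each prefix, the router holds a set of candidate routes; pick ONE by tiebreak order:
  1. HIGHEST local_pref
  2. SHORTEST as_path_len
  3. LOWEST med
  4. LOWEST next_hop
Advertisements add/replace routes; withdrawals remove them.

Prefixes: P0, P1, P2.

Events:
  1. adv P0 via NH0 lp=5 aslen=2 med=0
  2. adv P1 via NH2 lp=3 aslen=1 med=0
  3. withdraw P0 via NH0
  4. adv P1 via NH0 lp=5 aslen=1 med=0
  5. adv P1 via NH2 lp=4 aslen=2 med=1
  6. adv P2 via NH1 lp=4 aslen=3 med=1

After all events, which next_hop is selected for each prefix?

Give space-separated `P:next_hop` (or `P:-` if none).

Answer: P0:- P1:NH0 P2:NH1

Derivation:
Op 1: best P0=NH0 P1=- P2=-
Op 2: best P0=NH0 P1=NH2 P2=-
Op 3: best P0=- P1=NH2 P2=-
Op 4: best P0=- P1=NH0 P2=-
Op 5: best P0=- P1=NH0 P2=-
Op 6: best P0=- P1=NH0 P2=NH1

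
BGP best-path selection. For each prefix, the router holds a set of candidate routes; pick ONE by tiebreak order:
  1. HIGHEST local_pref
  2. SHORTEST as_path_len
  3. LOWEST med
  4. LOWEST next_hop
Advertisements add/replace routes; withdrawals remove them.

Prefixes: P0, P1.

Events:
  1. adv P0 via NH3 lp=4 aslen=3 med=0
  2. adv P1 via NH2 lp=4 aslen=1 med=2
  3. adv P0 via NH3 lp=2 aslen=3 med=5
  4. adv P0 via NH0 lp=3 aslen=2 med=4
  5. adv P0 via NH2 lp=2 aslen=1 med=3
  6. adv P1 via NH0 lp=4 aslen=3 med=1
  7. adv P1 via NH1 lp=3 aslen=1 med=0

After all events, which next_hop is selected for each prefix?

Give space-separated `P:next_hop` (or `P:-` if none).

Op 1: best P0=NH3 P1=-
Op 2: best P0=NH3 P1=NH2
Op 3: best P0=NH3 P1=NH2
Op 4: best P0=NH0 P1=NH2
Op 5: best P0=NH0 P1=NH2
Op 6: best P0=NH0 P1=NH2
Op 7: best P0=NH0 P1=NH2

Answer: P0:NH0 P1:NH2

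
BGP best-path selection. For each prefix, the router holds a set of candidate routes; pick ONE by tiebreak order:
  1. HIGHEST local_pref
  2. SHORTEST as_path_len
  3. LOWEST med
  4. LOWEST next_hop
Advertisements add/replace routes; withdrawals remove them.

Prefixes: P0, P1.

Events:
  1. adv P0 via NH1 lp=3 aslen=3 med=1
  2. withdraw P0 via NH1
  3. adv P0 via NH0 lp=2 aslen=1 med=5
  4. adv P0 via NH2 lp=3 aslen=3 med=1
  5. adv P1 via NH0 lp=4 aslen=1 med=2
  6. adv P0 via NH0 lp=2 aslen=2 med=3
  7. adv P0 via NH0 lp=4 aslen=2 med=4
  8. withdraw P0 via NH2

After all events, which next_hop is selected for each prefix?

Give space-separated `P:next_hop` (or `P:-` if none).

Answer: P0:NH0 P1:NH0

Derivation:
Op 1: best P0=NH1 P1=-
Op 2: best P0=- P1=-
Op 3: best P0=NH0 P1=-
Op 4: best P0=NH2 P1=-
Op 5: best P0=NH2 P1=NH0
Op 6: best P0=NH2 P1=NH0
Op 7: best P0=NH0 P1=NH0
Op 8: best P0=NH0 P1=NH0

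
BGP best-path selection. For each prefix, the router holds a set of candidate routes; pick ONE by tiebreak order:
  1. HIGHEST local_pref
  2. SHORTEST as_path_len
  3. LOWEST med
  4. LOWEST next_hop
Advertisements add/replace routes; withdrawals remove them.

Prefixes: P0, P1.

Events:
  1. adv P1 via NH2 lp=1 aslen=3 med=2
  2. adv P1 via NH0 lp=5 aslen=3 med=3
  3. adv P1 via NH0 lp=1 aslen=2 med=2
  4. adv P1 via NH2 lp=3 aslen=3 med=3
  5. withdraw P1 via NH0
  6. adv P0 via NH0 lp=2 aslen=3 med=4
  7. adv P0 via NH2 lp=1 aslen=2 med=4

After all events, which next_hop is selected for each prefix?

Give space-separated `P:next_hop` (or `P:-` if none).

Answer: P0:NH0 P1:NH2

Derivation:
Op 1: best P0=- P1=NH2
Op 2: best P0=- P1=NH0
Op 3: best P0=- P1=NH0
Op 4: best P0=- P1=NH2
Op 5: best P0=- P1=NH2
Op 6: best P0=NH0 P1=NH2
Op 7: best P0=NH0 P1=NH2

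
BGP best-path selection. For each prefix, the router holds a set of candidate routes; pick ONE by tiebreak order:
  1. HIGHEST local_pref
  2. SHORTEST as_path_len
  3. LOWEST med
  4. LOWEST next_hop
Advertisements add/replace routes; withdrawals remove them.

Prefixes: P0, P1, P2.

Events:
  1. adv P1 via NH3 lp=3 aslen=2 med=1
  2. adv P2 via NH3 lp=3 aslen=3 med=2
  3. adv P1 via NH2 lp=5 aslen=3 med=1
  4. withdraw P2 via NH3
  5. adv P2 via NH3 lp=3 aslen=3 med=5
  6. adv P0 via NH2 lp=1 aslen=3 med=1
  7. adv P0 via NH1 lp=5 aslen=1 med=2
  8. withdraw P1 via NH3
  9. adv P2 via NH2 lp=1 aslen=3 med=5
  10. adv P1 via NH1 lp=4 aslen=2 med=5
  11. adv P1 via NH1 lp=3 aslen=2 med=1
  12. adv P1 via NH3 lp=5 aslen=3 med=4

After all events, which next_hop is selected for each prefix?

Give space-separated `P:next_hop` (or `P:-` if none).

Op 1: best P0=- P1=NH3 P2=-
Op 2: best P0=- P1=NH3 P2=NH3
Op 3: best P0=- P1=NH2 P2=NH3
Op 4: best P0=- P1=NH2 P2=-
Op 5: best P0=- P1=NH2 P2=NH3
Op 6: best P0=NH2 P1=NH2 P2=NH3
Op 7: best P0=NH1 P1=NH2 P2=NH3
Op 8: best P0=NH1 P1=NH2 P2=NH3
Op 9: best P0=NH1 P1=NH2 P2=NH3
Op 10: best P0=NH1 P1=NH2 P2=NH3
Op 11: best P0=NH1 P1=NH2 P2=NH3
Op 12: best P0=NH1 P1=NH2 P2=NH3

Answer: P0:NH1 P1:NH2 P2:NH3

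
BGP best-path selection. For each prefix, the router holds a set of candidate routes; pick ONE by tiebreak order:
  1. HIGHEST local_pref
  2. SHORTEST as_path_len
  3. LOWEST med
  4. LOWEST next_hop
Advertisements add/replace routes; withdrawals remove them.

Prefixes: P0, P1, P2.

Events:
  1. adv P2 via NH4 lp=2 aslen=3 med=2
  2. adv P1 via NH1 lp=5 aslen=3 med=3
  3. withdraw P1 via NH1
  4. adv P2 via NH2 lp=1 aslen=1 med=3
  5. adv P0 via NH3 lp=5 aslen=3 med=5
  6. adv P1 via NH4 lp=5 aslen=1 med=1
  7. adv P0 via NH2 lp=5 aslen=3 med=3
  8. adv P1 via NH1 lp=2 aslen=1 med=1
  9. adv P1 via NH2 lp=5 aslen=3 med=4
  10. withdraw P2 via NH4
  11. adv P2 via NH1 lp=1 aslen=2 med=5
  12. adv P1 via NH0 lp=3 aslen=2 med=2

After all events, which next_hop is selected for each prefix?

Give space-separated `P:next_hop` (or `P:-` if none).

Op 1: best P0=- P1=- P2=NH4
Op 2: best P0=- P1=NH1 P2=NH4
Op 3: best P0=- P1=- P2=NH4
Op 4: best P0=- P1=- P2=NH4
Op 5: best P0=NH3 P1=- P2=NH4
Op 6: best P0=NH3 P1=NH4 P2=NH4
Op 7: best P0=NH2 P1=NH4 P2=NH4
Op 8: best P0=NH2 P1=NH4 P2=NH4
Op 9: best P0=NH2 P1=NH4 P2=NH4
Op 10: best P0=NH2 P1=NH4 P2=NH2
Op 11: best P0=NH2 P1=NH4 P2=NH2
Op 12: best P0=NH2 P1=NH4 P2=NH2

Answer: P0:NH2 P1:NH4 P2:NH2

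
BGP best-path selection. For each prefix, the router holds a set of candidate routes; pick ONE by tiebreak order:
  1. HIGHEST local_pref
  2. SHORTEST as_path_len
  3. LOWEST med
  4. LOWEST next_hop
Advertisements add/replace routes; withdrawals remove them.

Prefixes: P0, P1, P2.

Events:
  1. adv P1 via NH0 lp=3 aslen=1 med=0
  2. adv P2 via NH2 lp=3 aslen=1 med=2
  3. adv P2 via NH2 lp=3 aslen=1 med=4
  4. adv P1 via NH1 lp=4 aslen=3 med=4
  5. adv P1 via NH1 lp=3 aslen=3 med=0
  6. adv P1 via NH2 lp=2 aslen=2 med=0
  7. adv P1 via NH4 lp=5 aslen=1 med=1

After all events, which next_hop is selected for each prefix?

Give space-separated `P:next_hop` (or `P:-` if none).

Op 1: best P0=- P1=NH0 P2=-
Op 2: best P0=- P1=NH0 P2=NH2
Op 3: best P0=- P1=NH0 P2=NH2
Op 4: best P0=- P1=NH1 P2=NH2
Op 5: best P0=- P1=NH0 P2=NH2
Op 6: best P0=- P1=NH0 P2=NH2
Op 7: best P0=- P1=NH4 P2=NH2

Answer: P0:- P1:NH4 P2:NH2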